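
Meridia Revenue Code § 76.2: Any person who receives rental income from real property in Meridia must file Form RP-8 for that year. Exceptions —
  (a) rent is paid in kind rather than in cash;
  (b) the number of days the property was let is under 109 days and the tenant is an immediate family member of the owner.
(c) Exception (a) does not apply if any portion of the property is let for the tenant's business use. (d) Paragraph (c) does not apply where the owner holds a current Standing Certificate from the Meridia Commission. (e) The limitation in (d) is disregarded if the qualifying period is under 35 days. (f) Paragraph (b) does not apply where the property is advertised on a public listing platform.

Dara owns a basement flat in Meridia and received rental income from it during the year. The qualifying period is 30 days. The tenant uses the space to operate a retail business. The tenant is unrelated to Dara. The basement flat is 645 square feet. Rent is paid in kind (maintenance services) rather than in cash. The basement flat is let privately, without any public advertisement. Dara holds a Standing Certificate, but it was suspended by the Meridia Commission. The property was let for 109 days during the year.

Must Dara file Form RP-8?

Exception (a)'s conditions are all satisfied: rent is paid in kind. Turning to paragraphs (c)–(e): (c) operates against (a): the space is let for business use. (d), which would lift (c), does not operate here — there is no Standing Certificate in force. Exception (a) does not apply.
Exception (b) does not apply: the number of days the property was let is 109 days, not under 109 days.
No exception applies. The general rule governs.

Yes — Dara must file Form RP-8.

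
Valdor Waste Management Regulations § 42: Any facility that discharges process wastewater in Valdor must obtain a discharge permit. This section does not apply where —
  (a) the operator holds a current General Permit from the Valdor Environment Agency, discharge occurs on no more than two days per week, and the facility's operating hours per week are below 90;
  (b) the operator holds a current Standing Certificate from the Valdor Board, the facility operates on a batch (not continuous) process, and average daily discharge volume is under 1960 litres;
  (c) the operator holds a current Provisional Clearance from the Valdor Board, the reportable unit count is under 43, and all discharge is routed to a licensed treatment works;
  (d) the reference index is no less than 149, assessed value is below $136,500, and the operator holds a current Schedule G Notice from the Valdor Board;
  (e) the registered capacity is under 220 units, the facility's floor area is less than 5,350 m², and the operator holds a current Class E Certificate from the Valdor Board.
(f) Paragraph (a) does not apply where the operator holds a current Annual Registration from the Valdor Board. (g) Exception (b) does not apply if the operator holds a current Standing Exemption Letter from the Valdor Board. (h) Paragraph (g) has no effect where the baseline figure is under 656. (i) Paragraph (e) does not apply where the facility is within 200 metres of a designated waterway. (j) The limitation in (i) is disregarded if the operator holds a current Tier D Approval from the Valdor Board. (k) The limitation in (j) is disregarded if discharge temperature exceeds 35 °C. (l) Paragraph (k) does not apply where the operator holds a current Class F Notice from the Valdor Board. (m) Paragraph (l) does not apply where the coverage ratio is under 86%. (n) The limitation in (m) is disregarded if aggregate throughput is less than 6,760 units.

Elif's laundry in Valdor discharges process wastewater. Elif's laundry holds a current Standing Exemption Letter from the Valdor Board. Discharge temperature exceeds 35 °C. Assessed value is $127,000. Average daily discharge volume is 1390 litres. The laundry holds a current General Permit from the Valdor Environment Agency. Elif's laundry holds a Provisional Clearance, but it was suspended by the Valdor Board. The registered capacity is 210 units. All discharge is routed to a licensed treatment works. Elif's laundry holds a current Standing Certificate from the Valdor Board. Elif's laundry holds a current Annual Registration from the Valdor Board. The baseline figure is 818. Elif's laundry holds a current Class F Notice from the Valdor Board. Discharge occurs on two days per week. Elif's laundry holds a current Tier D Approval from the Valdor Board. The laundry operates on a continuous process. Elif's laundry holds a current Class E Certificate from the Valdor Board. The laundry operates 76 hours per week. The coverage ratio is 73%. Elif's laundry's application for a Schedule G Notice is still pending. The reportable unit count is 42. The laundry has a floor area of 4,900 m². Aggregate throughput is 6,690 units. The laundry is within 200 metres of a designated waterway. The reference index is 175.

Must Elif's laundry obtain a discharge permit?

No — exception (e) applies; Elif's laundry is not required to obtain a discharge permit.

Exception (a)'s conditions are all satisfied: a current General Permit is held; discharge occurs on no more than two days per week; the facility's operating hours per week are 76, below the 90 limit. But applying paragraph (f): (f) is engaged — a current Annual Registration is held. So (a) is unavailable.
Exception (b) requires that the facility operates on a batch (not continuous) process; but the facility operates on a continuous process, so (b) is unavailable.
Exception (c) requires that the operator holds a current Provisional Clearance from the Valdor Board; but there is no Provisional Clearance in force, so (c) is unavailable.
Exception (d) requires that the operator holds a current Schedule G Notice from the Valdor Board; but the Schedule G Notice is not current, so (d) is unavailable.
All of (e)'s requirements are met (the registered capacity is 210 units, under the 220 units limit; the facility's floor area is 4,900 m², less than the 5,350 m² limit; a current Class E Certificate is held). Applying paragraphs (i)–(n): (i) operates (the laundry is within 200 m of a designated waterway), but yields to (j): (j) is triggered — a current Tier D Approval is held. (k) would limit (j) — discharge temperature exceeds 35 °C — but (l) sets (k) aside: (l) operates against (k): a current Class F Notice is held. (m) applies (the coverage ratio is 73%, under the 86% limit), but is overridden by (n): (n) is engaged — aggregate throughput is 6,690 units, less than the 6,760 units limit. So (e) applies.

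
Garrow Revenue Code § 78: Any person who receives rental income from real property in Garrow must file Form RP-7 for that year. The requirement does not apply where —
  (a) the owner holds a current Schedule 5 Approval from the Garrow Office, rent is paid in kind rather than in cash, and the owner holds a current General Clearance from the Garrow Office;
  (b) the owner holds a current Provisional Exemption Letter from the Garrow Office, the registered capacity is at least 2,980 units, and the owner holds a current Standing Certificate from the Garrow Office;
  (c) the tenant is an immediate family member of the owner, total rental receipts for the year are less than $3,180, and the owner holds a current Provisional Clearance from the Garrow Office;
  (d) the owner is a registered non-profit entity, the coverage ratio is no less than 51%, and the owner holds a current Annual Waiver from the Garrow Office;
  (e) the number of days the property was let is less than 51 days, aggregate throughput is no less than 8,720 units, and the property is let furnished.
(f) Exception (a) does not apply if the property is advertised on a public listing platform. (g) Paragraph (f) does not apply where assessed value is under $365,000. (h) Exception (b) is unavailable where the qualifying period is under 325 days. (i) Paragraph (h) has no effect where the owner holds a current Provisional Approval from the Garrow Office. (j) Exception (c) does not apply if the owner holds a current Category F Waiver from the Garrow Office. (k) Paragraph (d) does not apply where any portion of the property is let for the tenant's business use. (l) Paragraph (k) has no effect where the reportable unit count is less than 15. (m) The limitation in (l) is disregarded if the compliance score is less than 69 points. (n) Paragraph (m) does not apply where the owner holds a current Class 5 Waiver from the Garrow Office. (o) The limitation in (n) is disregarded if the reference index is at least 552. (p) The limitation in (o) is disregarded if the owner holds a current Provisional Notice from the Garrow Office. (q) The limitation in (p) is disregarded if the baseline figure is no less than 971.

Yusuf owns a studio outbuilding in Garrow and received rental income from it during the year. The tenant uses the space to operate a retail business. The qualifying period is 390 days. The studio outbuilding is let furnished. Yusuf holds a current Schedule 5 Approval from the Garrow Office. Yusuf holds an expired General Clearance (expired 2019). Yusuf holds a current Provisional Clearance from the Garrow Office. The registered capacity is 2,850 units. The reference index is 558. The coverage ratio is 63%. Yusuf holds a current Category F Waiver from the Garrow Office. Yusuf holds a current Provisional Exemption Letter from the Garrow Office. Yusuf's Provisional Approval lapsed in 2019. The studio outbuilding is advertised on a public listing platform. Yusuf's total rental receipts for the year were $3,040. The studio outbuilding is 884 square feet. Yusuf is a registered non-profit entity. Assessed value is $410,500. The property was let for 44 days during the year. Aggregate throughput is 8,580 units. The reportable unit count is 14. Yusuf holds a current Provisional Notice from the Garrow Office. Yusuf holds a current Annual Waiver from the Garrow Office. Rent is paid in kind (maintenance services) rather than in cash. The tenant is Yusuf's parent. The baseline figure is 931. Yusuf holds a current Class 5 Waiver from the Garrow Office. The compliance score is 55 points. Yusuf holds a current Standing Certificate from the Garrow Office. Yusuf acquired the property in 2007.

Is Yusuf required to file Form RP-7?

No — exception (d) applies; Yusuf is not required to file Form RP-7.

Exception (a) does not apply: there is no General Clearance in force.
Exception (b) does not apply: the registered capacity is 2,850 units, short of 2,980 units.
All of (c)'s requirements are met (the tenant is an immediate family member; total rental receipts for the year are $3,040, less than the $3,180 limit; a current Provisional Clearance is held). However, paragraph (j) must be considered: (j) is triggered — a current Category F Waiver is held. Exception (c) does not apply.
Exception (d) is satisfied on its face — Yusuf is a registered non-profit; the coverage ratio is 63%, meeting the 51% threshold; a current Annual Waiver is held. Applying paragraphs (k)–(q): (k) would limit (d) — the space is let for business use — but (l) sets (k) aside: (l) operates against (k): the reportable unit count is 14, less than the 15 limit. (m) operates (the compliance score is 55 points, less than the 69 points limit), but is displaced by (n): (n) operates against (m): a current Class 5 Waiver is held. (o) would limit (n) — the reference index is 558, meeting the 552 threshold — but (p) sets (o) aside: (p) operates against (o): a current Provisional Notice is held. (q), which would lift (p), does not operate here — the baseline figure is 931, short of 971. So (d) applies.
Exception (e) requires that aggregate throughput is no less than 8,720 units; but aggregate throughput is 8,580 units, short of 8,720 units, so (e) is unavailable.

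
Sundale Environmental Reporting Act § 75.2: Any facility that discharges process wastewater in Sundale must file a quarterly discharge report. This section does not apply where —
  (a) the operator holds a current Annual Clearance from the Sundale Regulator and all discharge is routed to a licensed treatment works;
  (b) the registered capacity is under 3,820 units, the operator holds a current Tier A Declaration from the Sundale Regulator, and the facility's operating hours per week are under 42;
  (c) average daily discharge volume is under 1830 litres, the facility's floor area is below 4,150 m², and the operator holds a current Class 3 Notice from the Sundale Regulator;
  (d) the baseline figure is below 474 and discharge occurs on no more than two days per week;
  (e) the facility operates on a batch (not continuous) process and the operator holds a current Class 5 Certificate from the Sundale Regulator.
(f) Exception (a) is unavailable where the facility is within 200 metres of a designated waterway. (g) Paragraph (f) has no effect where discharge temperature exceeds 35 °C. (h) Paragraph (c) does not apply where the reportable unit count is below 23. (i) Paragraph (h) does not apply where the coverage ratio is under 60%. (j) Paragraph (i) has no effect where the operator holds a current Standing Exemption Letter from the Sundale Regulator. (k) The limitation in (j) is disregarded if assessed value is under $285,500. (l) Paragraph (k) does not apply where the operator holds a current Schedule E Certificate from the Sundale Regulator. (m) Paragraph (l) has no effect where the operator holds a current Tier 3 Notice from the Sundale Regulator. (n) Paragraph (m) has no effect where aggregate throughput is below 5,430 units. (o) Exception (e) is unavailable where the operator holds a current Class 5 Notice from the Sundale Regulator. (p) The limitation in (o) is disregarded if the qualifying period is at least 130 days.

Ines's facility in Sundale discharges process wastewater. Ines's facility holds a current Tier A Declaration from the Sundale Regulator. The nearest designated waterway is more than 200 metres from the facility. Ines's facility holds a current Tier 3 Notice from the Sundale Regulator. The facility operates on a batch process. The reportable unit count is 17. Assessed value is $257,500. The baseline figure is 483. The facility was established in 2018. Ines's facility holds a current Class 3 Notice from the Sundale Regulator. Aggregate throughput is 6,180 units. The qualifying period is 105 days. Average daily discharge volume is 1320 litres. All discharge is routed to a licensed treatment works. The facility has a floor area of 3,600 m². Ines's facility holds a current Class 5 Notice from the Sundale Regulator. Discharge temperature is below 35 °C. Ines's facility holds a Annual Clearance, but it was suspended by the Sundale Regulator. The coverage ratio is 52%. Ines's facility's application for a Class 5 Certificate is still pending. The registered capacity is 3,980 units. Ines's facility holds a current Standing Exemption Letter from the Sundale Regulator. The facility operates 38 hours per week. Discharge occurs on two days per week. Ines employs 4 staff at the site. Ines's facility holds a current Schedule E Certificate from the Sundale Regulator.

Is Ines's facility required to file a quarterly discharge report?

Exception (a) fails — no current Annual Clearance is held.
Exception (b) does not apply: the registered capacity is 3,980 units, not under 3,820 units.
All of (c)'s requirements are met (average daily discharge volume is 1320 litres, under the 1830 litres limit; the facility's floor area is 3,600 m², below the 4,150 m² limit; a current Class 3 Notice is held). Applying paragraphs (h)–(n): (h) is engaged (the reportable unit count is 17, below the 23 limit), but yields to (i): (i) is engaged — the coverage ratio is 52%, under the 60% limit. (j) would limit (i) — a current Standing Exemption Letter is held — but (k) sets (j) aside: (k) operates against (j): assessed value is $257,500, under the $285,500 limit. (l) operates (a current Schedule E Certificate is held), but is set aside by (m): (m) operates against (l): a current Tier 3 Notice is held. (n), which would lift (m), does not operate here — aggregate throughput is 6,180 units, not below 5,430 units. So (c) applies.
Exception (d) fails — the baseline figure is 483, not below 474.
Exception (e) fails — no current Class 5 Certificate is held.

No — exception (c) applies; Ines's facility is not required to file a quarterly discharge report.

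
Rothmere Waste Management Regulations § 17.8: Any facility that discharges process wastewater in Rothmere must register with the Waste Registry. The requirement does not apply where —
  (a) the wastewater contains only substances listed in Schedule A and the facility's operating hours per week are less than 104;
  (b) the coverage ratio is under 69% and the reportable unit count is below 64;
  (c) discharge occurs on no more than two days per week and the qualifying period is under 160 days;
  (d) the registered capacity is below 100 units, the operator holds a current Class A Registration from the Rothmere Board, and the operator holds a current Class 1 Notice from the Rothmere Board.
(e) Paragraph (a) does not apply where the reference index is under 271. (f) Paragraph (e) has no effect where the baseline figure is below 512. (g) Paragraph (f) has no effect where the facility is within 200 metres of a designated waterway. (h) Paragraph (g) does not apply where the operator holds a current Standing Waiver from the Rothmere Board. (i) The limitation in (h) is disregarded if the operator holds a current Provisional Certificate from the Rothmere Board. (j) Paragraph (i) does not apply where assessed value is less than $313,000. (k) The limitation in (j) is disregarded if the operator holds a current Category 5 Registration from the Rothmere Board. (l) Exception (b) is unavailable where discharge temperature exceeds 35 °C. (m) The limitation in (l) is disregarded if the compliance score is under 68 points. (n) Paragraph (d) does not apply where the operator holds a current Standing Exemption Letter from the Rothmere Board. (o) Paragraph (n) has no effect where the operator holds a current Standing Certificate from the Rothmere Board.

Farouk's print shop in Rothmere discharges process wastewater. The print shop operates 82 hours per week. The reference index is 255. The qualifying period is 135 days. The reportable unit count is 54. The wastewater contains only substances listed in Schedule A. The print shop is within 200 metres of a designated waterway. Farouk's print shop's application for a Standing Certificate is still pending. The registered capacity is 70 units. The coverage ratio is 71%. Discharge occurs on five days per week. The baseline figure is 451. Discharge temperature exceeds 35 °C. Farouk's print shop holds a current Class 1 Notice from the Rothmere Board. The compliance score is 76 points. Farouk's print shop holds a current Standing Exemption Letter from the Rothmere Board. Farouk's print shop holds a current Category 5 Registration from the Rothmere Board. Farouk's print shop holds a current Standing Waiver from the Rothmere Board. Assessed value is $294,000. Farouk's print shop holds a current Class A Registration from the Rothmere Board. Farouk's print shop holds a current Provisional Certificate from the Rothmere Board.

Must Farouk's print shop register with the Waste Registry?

Yes — Farouk's print shop must register with the Waste Registry.

Exception (a)'s conditions are all satisfied: the wastewater is Schedule-A-only; the facility's operating hours per week are 82, less than the 104 limit. But applying paragraphs (e)–(k): (e) operates against (a): the reference index is 255, under the 271 limit. (f) would limit (e) — the baseline figure is 451, below the 512 limit — but (g) sets (f) aside: (g) operates against (f): the print shop is within 200 m of a designated waterway. (h) is engaged (a current Standing Waiver is held), but yields to (i): (i) operates against (h): a current Provisional Certificate is held. (j) is triggered (assessed value is $294,000, less than the $313,000 limit), but is set aside by (k): (k) is engaged — a current Category 5 Registration is held. Exception (a) does not apply.
Exception (b) fails — the coverage ratio is 71%, not under 69%.
Exception (c) requires that discharge occurs on no more than two days per week; but discharge occurs on five days per week, so (c) is unavailable.
Exception (d) is satisfied on its face — the registered capacity is 70 units, below the 100 units limit; a current Class A Registration is held; a current Class 1 Notice is held. But: (n) operates against (d): a current Standing Exemption Letter is held. (o) is inapplicable (no current Standing Certificate is held), so (n) stands. So (d) is unavailable.
None of the exceptions is available; § 17.8 applies in full.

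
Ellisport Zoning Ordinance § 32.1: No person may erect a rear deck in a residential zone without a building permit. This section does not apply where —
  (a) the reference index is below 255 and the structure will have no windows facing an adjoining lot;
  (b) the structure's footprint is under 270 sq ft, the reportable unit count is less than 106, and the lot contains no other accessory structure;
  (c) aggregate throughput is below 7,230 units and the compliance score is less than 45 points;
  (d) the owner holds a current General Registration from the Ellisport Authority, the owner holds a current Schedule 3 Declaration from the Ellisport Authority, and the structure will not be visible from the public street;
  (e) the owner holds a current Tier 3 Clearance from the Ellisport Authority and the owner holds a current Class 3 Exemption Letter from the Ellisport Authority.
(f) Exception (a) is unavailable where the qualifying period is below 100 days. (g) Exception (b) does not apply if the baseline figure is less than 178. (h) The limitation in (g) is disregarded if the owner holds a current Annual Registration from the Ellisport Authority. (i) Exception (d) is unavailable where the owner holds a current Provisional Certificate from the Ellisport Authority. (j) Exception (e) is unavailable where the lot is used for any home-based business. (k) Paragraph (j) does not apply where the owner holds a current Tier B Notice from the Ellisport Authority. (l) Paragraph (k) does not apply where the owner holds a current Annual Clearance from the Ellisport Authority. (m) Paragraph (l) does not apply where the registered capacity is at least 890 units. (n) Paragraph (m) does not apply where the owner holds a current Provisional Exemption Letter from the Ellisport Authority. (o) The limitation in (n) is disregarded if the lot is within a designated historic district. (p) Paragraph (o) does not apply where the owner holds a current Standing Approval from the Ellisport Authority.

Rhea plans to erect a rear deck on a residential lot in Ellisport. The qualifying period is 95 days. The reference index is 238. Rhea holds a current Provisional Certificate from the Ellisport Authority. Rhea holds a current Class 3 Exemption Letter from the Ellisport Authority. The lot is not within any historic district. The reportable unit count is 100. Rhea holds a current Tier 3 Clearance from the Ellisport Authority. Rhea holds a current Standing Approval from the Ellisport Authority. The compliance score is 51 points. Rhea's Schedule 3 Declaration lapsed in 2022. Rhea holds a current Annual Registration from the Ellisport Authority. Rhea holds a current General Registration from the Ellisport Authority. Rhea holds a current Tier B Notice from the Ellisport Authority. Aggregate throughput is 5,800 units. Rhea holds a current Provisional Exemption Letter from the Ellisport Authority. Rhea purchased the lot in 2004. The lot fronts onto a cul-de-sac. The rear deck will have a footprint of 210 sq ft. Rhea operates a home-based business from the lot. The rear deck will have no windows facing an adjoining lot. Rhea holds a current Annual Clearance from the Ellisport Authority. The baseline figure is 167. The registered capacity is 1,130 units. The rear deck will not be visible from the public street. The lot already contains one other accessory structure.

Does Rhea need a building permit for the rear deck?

Exception (a): the reference index is 238, below the 255 limit; no windows face an adjoining lot — every condition holds. But: (f) operates against (a): the qualifying period is 95 days, below the 100 days limit. Exception (a) does not apply.
Exception (b) does not apply: the lot already has another accessory structure.
Exception (c) does not apply: the compliance score is 51 points, not less than 45 points.
Exception (d) requires that the owner holds a current Schedule 3 Declaration from the Ellisport Authority; but there is no Schedule 3 Declaration in force, so (d) is unavailable.
All of (e)'s requirements are met (a current Tier 3 Clearance is held; a current Class 3 Exemption Letter is held). Turning to paragraphs (j)–(p): (j) is triggered — a home-based business operates on the lot. (k) operates (a current Tier B Notice is held), but is overridden by (l): (l) operates against (k): a current Annual Clearance is held. (m) operates (the registered capacity is 1,130 units, meeting the 890 units threshold), but yields to (n): (n) operates against (m): a current Provisional Exemption Letter is held. (o), which would lift (n), does not operate here — the lot is not in a historic district. Exception (e) does not apply.
No exception is made out. Rhea falls within the general rule.

Yes — Rhea must obtain a building permit.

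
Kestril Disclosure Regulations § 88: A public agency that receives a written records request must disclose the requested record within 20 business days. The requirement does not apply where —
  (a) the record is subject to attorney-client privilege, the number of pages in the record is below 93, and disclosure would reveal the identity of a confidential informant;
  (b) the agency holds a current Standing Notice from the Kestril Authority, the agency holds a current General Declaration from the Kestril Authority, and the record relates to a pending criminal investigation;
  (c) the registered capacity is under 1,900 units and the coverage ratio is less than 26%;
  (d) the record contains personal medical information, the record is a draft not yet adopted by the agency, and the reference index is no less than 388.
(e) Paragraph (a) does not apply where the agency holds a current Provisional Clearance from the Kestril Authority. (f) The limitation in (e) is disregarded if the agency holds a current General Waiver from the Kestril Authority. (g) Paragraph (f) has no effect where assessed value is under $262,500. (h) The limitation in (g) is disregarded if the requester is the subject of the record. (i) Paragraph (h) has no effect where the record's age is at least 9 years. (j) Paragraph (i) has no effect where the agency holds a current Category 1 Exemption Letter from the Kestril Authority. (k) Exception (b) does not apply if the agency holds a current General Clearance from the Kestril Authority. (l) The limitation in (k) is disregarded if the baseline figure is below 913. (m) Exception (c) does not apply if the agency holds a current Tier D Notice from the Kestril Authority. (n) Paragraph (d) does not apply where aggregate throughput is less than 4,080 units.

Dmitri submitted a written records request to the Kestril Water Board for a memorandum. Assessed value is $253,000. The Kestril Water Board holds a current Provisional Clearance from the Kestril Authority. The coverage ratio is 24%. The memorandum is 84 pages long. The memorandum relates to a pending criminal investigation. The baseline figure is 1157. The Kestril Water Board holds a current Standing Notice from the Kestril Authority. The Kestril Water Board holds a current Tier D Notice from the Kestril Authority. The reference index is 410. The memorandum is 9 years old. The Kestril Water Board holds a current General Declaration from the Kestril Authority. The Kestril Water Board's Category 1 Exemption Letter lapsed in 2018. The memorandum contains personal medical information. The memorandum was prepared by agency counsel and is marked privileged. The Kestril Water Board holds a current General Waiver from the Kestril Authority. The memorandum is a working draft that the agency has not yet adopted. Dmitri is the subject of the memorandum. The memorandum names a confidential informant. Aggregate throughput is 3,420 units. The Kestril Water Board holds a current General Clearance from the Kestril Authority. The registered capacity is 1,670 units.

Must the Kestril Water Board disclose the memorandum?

Yes — the Kestril Water Board must disclose the memorandum.

All of (a)'s requirements are met (the memorandum is privileged; the number of pages in the record is 84, below the 93 limit; the memorandum names a confidential informant). Turning to paragraphs (e)–(j): (e) is engaged — a current Provisional Clearance is held. (f) would limit (e) — a current General Waiver is held — but (g) sets (f) aside: (g) applies — assessed value is $253,000, under the $262,500 limit. (h) is engaged (Dmitri is the subject of the memorandum), but is overridden by (i): (i) operates against (h): the record's age is 9 years, meeting the 9 years threshold. (j) is inapplicable (no current Category 1 Exemption Letter is held), so (i) stands. (a) is therefore removed.
Exception (b)'s conditions are all satisfied: a current Standing Notice is held; a current General Declaration is held; the memorandum relates to a pending investigation. Turning to paragraphs (k)–(l): (k) is engaged — a current General Clearance is held. (l), which would lift (k), is inapplicable — the baseline figure is 1,157, not below 913. (b) is therefore removed.
Exception (c): the registered capacity is 1,670 units, under the 1,900 units limit; the coverage ratio is 24%, less than the 26% limit — every condition holds. But applying paragraph (m): (m) operates — a current Tier D Notice is held. (c) is therefore removed.
Exception (d)'s conditions are all satisfied: the memorandum contains personal medical information; the memorandum is an unadopted draft; the reference index is 410, meeting the 388 threshold. But applying paragraph (n): (n) operates against (d): aggregate throughput is 3,420 units, less than the 4,080 units limit. (d) is therefore removed.
No exception displaces § 88.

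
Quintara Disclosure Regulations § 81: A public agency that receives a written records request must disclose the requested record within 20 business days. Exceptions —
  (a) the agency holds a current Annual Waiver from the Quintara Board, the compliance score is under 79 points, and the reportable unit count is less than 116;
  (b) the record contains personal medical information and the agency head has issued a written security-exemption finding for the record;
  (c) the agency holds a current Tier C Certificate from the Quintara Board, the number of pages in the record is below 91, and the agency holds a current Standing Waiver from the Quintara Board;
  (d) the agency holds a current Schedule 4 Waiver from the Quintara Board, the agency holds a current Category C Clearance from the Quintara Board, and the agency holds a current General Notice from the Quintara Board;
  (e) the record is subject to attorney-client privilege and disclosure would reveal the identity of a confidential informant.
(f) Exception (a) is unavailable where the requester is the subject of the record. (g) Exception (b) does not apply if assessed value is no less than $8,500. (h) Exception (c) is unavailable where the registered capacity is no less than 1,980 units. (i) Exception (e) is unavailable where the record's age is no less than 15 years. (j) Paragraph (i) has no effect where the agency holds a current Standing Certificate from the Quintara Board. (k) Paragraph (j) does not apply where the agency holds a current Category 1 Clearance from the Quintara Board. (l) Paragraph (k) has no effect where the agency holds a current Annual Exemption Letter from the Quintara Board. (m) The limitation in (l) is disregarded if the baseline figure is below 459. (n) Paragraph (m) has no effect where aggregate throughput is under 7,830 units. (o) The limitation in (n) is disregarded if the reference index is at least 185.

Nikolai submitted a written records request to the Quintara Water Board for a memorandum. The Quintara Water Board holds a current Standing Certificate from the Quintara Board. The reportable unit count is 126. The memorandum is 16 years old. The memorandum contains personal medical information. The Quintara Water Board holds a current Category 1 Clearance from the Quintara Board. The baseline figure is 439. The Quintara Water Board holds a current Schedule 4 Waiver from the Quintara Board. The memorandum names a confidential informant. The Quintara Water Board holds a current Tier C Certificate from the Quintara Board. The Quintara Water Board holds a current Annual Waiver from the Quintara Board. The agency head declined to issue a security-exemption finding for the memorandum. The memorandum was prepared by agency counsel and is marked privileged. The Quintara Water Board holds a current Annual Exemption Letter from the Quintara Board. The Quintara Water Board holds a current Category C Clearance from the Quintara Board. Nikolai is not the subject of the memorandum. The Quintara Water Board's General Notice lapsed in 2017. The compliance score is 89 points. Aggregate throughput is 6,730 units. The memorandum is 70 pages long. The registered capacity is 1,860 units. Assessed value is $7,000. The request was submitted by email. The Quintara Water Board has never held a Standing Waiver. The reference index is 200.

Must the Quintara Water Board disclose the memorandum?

Exception (a) does not apply: the compliance score is 89 points, not under 79 points.
Exception (b) fails — the agency head declined to issue a security-exemption finding.
Exception (c) does not apply: the Standing Waiver is not current.
Exception (d) fails — the General Notice is not current.
All of (e)'s requirements are met (the memorandum is privileged; the memorandum names a confidential informant). However, paragraphs (i)–(o) must be considered: (i) is engaged — the record's age is 16 years, meeting the 15 years threshold. (j) would limit (i) — a current Standing Certificate is held — but (k) sets (j) aside: (k) operates against (j): a current Category 1 Clearance is held. (l) operates (a current Annual Exemption Letter is held), but is overridden by (m): (m) operates against (l): the baseline figure is 439, below the 459 limit. (n) applies (aggregate throughput is 6,730 units, under the 7,830 units limit), but is displaced by (o): (o) applies — the reference index is 200, meeting the 185 threshold. So (e) is unavailable.
No exception is made out. the Quintara Water Board falls within the general rule.

Yes — the Quintara Water Board must disclose the memorandum.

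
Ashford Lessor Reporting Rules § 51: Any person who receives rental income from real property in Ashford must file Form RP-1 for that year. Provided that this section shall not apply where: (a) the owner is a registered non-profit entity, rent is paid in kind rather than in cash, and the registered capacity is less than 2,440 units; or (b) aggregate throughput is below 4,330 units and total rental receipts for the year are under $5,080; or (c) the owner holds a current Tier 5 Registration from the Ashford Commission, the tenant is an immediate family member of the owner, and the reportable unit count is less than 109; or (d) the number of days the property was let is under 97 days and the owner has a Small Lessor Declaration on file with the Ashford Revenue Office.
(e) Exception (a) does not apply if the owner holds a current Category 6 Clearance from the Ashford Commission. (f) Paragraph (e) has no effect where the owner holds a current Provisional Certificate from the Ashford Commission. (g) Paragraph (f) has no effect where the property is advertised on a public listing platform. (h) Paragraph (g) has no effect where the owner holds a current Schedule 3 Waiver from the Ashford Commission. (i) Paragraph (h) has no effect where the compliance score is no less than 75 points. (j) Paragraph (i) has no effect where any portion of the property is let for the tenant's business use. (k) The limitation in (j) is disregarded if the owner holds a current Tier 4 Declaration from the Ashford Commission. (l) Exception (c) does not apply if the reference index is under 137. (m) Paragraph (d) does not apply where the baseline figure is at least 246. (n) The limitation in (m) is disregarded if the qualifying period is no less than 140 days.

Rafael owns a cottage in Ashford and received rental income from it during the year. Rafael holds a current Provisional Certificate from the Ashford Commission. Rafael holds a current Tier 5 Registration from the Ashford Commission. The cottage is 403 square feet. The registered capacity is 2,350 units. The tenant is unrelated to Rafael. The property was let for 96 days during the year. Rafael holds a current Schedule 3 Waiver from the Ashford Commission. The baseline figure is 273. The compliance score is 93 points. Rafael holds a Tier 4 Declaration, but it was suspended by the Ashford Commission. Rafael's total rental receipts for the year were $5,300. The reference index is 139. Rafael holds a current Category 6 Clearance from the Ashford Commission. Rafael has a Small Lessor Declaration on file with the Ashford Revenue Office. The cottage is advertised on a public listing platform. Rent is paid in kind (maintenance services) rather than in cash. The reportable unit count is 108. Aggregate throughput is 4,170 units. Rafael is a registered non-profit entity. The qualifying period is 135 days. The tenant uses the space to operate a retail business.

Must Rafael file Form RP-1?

Exception (a)'s conditions are all satisfied: Rafael is a registered non-profit; rent is paid in kind; the registered capacity is 2,350 units, less than the 2,440 units limit. Considering the limiting provisions: (e) is engaged (a current Category 6 Clearance is held), but yields to (f): (f) operates against (e): a current Provisional Certificate is held. (g) is engaged (the property is publicly advertised), but yields to (h): (h) is engaged — a current Schedule 3 Waiver is held. (i) is triggered (the compliance score is 93 points, meeting the 75 points threshold), but is displaced by (j): (j) operates against (i): the space is let for business use. (k), which would lift (j), is not engaged — there is no Tier 4 Declaration in force. (a) remains available.
Exception (b) requires that total rental receipts for the year are under $5,080; but total rental receipts for the year are $5,300, not under $5,080, so (b) is unavailable.
Exception (c) requires that the tenant is an immediate family member of the owner; but the tenant is unrelated to the owner, so (c) is unavailable.
All of (d)'s requirements are met (the number of days the property was let is 96 days, under the 97 days limit; a Small Lessor Declaration is on file). But: (m) operates against (d): the baseline figure is 273, meeting the 246 threshold. (n), which would lift (m), is inapplicable — the qualifying period is 135 days, short of 140 days. So (d) is unavailable.

No — exception (a) applies; Rafael is not required to file Form RP-1.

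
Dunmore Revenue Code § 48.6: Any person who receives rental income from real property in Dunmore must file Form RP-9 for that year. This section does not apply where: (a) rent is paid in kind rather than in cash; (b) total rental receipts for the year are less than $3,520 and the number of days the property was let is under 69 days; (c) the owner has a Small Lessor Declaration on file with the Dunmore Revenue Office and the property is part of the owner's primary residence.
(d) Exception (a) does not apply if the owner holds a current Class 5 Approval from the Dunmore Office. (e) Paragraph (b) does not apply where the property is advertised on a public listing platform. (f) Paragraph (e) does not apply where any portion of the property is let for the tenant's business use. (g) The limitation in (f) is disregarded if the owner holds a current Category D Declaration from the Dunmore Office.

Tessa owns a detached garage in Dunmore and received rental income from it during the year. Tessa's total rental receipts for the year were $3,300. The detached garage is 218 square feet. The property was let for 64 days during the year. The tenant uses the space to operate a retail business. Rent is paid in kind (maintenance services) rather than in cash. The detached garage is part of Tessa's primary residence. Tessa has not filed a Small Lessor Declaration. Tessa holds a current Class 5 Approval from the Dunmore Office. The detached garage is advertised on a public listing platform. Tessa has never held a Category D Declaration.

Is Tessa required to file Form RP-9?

No — exception (b) applies; Tessa is not required to file Form RP-9.

Exception (a)'s conditions are all satisfied: rent is paid in kind. However, paragraph (d) must be considered: (d) applies — a current Class 5 Approval is held. So (a) is unavailable.
Exception (b)'s conditions are all satisfied: total rental receipts for the year are $3,300, less than the $3,520 limit; the number of days the property was let is 64 days, under the 69 days limit. As to paragraphs (e)–(g): (e) operates (the property is publicly advertised), but is displaced by (f): (f) applies — the space is let for business use. (g), which would lift (f), is not triggered — there is no Category D Declaration in force. Exception (b) stands.
Exception (c) fails — no Small Lessor Declaration is on file.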